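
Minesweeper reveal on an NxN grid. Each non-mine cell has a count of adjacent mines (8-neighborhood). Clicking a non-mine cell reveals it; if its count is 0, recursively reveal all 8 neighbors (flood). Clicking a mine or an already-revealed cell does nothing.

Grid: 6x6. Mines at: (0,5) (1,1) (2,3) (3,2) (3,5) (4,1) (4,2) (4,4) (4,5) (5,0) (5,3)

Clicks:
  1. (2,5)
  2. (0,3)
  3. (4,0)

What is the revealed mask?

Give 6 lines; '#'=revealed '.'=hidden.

Answer: ..###.
..###.
.....#
......
#.....
......

Derivation:
Click 1 (2,5) count=1: revealed 1 new [(2,5)] -> total=1
Click 2 (0,3) count=0: revealed 6 new [(0,2) (0,3) (0,4) (1,2) (1,3) (1,4)] -> total=7
Click 3 (4,0) count=2: revealed 1 new [(4,0)] -> total=8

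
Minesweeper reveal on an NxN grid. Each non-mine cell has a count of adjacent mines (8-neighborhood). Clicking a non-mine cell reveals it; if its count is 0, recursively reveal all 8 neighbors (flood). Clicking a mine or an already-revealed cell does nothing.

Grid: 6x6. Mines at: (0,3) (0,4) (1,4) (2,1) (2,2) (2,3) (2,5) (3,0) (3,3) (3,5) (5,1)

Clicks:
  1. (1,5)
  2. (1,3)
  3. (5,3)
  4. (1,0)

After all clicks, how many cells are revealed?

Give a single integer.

Click 1 (1,5) count=3: revealed 1 new [(1,5)] -> total=1
Click 2 (1,3) count=5: revealed 1 new [(1,3)] -> total=2
Click 3 (5,3) count=0: revealed 8 new [(4,2) (4,3) (4,4) (4,5) (5,2) (5,3) (5,4) (5,5)] -> total=10
Click 4 (1,0) count=1: revealed 1 new [(1,0)] -> total=11

Answer: 11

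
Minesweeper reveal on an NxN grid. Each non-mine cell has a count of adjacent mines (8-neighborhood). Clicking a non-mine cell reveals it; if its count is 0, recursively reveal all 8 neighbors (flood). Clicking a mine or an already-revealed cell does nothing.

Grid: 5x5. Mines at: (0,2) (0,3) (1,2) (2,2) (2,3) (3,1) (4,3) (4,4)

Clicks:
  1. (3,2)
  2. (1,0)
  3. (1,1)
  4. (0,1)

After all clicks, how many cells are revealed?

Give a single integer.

Click 1 (3,2) count=4: revealed 1 new [(3,2)] -> total=1
Click 2 (1,0) count=0: revealed 6 new [(0,0) (0,1) (1,0) (1,1) (2,0) (2,1)] -> total=7
Click 3 (1,1) count=3: revealed 0 new [(none)] -> total=7
Click 4 (0,1) count=2: revealed 0 new [(none)] -> total=7

Answer: 7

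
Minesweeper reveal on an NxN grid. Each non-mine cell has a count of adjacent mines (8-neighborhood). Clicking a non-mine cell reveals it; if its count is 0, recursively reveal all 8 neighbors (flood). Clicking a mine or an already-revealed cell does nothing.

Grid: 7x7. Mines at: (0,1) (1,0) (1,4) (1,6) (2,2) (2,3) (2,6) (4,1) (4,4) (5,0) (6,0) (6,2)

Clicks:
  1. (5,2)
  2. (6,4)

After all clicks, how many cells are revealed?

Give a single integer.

Answer: 13

Derivation:
Click 1 (5,2) count=2: revealed 1 new [(5,2)] -> total=1
Click 2 (6,4) count=0: revealed 12 new [(3,5) (3,6) (4,5) (4,6) (5,3) (5,4) (5,5) (5,6) (6,3) (6,4) (6,5) (6,6)] -> total=13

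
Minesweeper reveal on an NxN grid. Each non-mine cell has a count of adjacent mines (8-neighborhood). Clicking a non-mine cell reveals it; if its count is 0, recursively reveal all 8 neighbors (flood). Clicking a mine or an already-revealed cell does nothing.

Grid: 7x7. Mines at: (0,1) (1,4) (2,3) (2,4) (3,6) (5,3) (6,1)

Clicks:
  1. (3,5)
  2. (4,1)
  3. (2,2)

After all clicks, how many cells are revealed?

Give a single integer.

Click 1 (3,5) count=2: revealed 1 new [(3,5)] -> total=1
Click 2 (4,1) count=0: revealed 15 new [(1,0) (1,1) (1,2) (2,0) (2,1) (2,2) (3,0) (3,1) (3,2) (4,0) (4,1) (4,2) (5,0) (5,1) (5,2)] -> total=16
Click 3 (2,2) count=1: revealed 0 new [(none)] -> total=16

Answer: 16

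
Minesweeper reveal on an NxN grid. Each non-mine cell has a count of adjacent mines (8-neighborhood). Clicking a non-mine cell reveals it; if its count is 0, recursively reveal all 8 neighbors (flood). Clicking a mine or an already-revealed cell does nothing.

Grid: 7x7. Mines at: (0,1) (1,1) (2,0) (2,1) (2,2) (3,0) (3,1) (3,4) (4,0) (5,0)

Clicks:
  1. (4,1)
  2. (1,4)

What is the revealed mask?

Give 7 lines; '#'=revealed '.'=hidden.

Click 1 (4,1) count=4: revealed 1 new [(4,1)] -> total=1
Click 2 (1,4) count=0: revealed 33 new [(0,2) (0,3) (0,4) (0,5) (0,6) (1,2) (1,3) (1,4) (1,5) (1,6) (2,3) (2,4) (2,5) (2,6) (3,5) (3,6) (4,2) (4,3) (4,4) (4,5) (4,6) (5,1) (5,2) (5,3) (5,4) (5,5) (5,6) (6,1) (6,2) (6,3) (6,4) (6,5) (6,6)] -> total=34

Answer: ..#####
..#####
...####
.....##
.######
.######
.######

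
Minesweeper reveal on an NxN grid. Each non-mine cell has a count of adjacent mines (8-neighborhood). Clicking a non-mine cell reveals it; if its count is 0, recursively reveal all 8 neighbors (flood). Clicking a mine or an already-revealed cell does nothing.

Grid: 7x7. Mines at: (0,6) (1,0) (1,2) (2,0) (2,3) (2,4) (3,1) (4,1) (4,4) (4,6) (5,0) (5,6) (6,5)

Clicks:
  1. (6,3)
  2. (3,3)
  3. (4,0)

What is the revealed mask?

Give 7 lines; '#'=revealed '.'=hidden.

Answer: .......
.......
.......
...#...
#......
.####..
.####..

Derivation:
Click 1 (6,3) count=0: revealed 8 new [(5,1) (5,2) (5,3) (5,4) (6,1) (6,2) (6,3) (6,4)] -> total=8
Click 2 (3,3) count=3: revealed 1 new [(3,3)] -> total=9
Click 3 (4,0) count=3: revealed 1 new [(4,0)] -> total=10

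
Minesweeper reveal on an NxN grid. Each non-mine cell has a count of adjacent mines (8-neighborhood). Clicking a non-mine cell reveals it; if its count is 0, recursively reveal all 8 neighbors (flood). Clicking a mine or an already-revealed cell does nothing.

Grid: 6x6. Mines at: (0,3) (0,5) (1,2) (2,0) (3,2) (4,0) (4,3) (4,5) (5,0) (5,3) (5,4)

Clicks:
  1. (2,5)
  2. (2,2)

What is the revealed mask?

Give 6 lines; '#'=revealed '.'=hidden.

Answer: ......
...###
..####
...###
......
......

Derivation:
Click 1 (2,5) count=0: revealed 9 new [(1,3) (1,4) (1,5) (2,3) (2,4) (2,5) (3,3) (3,4) (3,5)] -> total=9
Click 2 (2,2) count=2: revealed 1 new [(2,2)] -> total=10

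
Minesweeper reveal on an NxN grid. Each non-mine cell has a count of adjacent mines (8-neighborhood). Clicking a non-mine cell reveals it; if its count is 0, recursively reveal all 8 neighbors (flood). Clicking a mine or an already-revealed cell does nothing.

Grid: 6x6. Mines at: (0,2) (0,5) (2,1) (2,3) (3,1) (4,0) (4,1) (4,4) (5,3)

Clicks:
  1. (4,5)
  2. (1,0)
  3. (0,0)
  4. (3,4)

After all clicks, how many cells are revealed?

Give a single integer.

Answer: 6

Derivation:
Click 1 (4,5) count=1: revealed 1 new [(4,5)] -> total=1
Click 2 (1,0) count=1: revealed 1 new [(1,0)] -> total=2
Click 3 (0,0) count=0: revealed 3 new [(0,0) (0,1) (1,1)] -> total=5
Click 4 (3,4) count=2: revealed 1 new [(3,4)] -> total=6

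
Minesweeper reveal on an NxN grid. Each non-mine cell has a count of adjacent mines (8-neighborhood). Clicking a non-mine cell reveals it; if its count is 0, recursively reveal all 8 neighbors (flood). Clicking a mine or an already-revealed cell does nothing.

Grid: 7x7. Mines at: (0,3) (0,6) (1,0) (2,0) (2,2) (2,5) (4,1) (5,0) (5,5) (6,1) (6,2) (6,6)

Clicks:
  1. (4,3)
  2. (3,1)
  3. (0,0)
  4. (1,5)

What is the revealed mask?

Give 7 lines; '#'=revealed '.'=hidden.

Click 1 (4,3) count=0: revealed 9 new [(3,2) (3,3) (3,4) (4,2) (4,3) (4,4) (5,2) (5,3) (5,4)] -> total=9
Click 2 (3,1) count=3: revealed 1 new [(3,1)] -> total=10
Click 3 (0,0) count=1: revealed 1 new [(0,0)] -> total=11
Click 4 (1,5) count=2: revealed 1 new [(1,5)] -> total=12

Answer: #......
.....#.
.......
.####..
..###..
..###..
.......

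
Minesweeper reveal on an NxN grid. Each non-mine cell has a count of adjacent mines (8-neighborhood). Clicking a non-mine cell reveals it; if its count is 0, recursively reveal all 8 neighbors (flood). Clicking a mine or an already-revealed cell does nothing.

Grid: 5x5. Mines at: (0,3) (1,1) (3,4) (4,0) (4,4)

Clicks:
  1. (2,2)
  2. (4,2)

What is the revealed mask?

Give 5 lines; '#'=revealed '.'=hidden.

Answer: .....
.....
.###.
.###.
.###.

Derivation:
Click 1 (2,2) count=1: revealed 1 new [(2,2)] -> total=1
Click 2 (4,2) count=0: revealed 8 new [(2,1) (2,3) (3,1) (3,2) (3,3) (4,1) (4,2) (4,3)] -> total=9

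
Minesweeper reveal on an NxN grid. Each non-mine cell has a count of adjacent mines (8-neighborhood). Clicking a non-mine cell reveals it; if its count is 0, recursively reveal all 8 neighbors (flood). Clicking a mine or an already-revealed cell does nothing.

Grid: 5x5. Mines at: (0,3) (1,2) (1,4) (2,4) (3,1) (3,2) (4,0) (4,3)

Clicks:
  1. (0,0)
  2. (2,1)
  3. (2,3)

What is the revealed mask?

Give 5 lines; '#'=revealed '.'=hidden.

Click 1 (0,0) count=0: revealed 6 new [(0,0) (0,1) (1,0) (1,1) (2,0) (2,1)] -> total=6
Click 2 (2,1) count=3: revealed 0 new [(none)] -> total=6
Click 3 (2,3) count=4: revealed 1 new [(2,3)] -> total=7

Answer: ##...
##...
##.#.
.....
.....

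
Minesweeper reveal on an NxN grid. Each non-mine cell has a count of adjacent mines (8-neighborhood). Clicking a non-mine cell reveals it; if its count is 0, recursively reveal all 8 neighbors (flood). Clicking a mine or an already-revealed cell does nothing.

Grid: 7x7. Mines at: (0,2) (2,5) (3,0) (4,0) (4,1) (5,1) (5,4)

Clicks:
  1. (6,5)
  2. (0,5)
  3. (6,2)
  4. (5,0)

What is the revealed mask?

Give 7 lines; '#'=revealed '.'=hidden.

Answer: ...####
...####
.......
.......
.......
#......
..#..#.

Derivation:
Click 1 (6,5) count=1: revealed 1 new [(6,5)] -> total=1
Click 2 (0,5) count=0: revealed 8 new [(0,3) (0,4) (0,5) (0,6) (1,3) (1,4) (1,5) (1,6)] -> total=9
Click 3 (6,2) count=1: revealed 1 new [(6,2)] -> total=10
Click 4 (5,0) count=3: revealed 1 new [(5,0)] -> total=11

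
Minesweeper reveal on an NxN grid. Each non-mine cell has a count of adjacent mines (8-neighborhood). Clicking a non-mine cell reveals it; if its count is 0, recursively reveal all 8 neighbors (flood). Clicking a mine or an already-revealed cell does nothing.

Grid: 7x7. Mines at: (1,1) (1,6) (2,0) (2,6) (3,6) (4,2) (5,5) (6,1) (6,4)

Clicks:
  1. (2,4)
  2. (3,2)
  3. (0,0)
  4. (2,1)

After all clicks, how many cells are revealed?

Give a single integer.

Click 1 (2,4) count=0: revealed 19 new [(0,2) (0,3) (0,4) (0,5) (1,2) (1,3) (1,4) (1,5) (2,2) (2,3) (2,4) (2,5) (3,2) (3,3) (3,4) (3,5) (4,3) (4,4) (4,5)] -> total=19
Click 2 (3,2) count=1: revealed 0 new [(none)] -> total=19
Click 3 (0,0) count=1: revealed 1 new [(0,0)] -> total=20
Click 4 (2,1) count=2: revealed 1 new [(2,1)] -> total=21

Answer: 21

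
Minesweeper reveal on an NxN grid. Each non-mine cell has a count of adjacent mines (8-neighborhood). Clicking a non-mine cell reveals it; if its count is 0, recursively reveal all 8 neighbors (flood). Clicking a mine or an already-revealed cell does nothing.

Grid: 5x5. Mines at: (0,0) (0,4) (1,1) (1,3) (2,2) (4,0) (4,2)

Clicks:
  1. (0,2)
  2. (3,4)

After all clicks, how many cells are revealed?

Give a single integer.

Click 1 (0,2) count=2: revealed 1 new [(0,2)] -> total=1
Click 2 (3,4) count=0: revealed 6 new [(2,3) (2,4) (3,3) (3,4) (4,3) (4,4)] -> total=7

Answer: 7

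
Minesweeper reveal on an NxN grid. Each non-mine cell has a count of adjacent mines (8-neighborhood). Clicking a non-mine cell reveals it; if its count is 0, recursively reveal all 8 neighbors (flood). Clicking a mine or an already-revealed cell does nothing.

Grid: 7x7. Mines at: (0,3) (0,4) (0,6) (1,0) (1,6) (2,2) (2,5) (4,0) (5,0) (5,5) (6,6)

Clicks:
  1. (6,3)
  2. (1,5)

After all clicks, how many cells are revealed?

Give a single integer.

Click 1 (6,3) count=0: revealed 16 new [(3,1) (3,2) (3,3) (3,4) (4,1) (4,2) (4,3) (4,4) (5,1) (5,2) (5,3) (5,4) (6,1) (6,2) (6,3) (6,4)] -> total=16
Click 2 (1,5) count=4: revealed 1 new [(1,5)] -> total=17

Answer: 17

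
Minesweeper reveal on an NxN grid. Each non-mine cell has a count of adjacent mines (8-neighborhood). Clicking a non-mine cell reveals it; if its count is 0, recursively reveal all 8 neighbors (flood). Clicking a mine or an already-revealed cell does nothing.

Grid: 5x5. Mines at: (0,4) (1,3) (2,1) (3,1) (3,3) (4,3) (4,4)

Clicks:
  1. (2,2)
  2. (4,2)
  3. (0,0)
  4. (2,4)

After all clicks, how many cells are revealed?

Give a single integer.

Answer: 9

Derivation:
Click 1 (2,2) count=4: revealed 1 new [(2,2)] -> total=1
Click 2 (4,2) count=3: revealed 1 new [(4,2)] -> total=2
Click 3 (0,0) count=0: revealed 6 new [(0,0) (0,1) (0,2) (1,0) (1,1) (1,2)] -> total=8
Click 4 (2,4) count=2: revealed 1 new [(2,4)] -> total=9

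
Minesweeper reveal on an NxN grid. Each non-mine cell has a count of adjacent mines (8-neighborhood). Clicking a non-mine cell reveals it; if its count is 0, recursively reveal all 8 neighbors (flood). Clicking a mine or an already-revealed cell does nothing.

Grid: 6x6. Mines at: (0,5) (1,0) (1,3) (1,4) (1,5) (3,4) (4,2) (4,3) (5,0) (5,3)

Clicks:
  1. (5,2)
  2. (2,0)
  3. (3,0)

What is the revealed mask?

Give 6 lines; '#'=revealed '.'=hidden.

Click 1 (5,2) count=3: revealed 1 new [(5,2)] -> total=1
Click 2 (2,0) count=1: revealed 1 new [(2,0)] -> total=2
Click 3 (3,0) count=0: revealed 5 new [(2,1) (3,0) (3,1) (4,0) (4,1)] -> total=7

Answer: ......
......
##....
##....
##....
..#...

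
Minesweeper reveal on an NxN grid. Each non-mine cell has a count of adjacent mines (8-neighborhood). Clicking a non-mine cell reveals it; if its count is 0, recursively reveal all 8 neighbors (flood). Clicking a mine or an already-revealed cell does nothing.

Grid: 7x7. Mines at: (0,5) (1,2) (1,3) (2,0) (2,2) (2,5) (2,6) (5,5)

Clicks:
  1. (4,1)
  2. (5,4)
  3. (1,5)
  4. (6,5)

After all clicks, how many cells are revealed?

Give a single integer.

Answer: 22

Derivation:
Click 1 (4,1) count=0: revealed 20 new [(3,0) (3,1) (3,2) (3,3) (3,4) (4,0) (4,1) (4,2) (4,3) (4,4) (5,0) (5,1) (5,2) (5,3) (5,4) (6,0) (6,1) (6,2) (6,3) (6,4)] -> total=20
Click 2 (5,4) count=1: revealed 0 new [(none)] -> total=20
Click 3 (1,5) count=3: revealed 1 new [(1,5)] -> total=21
Click 4 (6,5) count=1: revealed 1 new [(6,5)] -> total=22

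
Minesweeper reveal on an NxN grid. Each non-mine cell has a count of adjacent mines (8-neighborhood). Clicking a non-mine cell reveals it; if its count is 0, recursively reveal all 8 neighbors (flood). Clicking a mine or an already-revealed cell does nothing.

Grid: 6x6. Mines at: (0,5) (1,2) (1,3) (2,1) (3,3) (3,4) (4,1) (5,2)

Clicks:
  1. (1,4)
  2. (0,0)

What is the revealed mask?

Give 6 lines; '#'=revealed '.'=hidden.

Answer: ##....
##..#.
......
......
......
......

Derivation:
Click 1 (1,4) count=2: revealed 1 new [(1,4)] -> total=1
Click 2 (0,0) count=0: revealed 4 new [(0,0) (0,1) (1,0) (1,1)] -> total=5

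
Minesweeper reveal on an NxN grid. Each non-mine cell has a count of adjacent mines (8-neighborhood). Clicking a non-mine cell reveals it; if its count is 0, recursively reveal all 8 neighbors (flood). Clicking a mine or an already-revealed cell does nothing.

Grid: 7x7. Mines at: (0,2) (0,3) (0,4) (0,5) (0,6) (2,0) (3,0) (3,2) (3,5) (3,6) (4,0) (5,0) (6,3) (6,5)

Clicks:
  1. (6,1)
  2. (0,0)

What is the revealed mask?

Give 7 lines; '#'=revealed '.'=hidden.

Click 1 (6,1) count=1: revealed 1 new [(6,1)] -> total=1
Click 2 (0,0) count=0: revealed 4 new [(0,0) (0,1) (1,0) (1,1)] -> total=5

Answer: ##.....
##.....
.......
.......
.......
.......
.#.....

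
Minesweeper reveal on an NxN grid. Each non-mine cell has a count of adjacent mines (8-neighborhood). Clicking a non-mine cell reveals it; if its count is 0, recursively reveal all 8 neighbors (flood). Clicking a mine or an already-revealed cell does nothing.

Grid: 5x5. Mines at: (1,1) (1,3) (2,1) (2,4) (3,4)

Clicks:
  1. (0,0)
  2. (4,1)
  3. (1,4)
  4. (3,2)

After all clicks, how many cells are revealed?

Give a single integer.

Click 1 (0,0) count=1: revealed 1 new [(0,0)] -> total=1
Click 2 (4,1) count=0: revealed 8 new [(3,0) (3,1) (3,2) (3,3) (4,0) (4,1) (4,2) (4,3)] -> total=9
Click 3 (1,4) count=2: revealed 1 new [(1,4)] -> total=10
Click 4 (3,2) count=1: revealed 0 new [(none)] -> total=10

Answer: 10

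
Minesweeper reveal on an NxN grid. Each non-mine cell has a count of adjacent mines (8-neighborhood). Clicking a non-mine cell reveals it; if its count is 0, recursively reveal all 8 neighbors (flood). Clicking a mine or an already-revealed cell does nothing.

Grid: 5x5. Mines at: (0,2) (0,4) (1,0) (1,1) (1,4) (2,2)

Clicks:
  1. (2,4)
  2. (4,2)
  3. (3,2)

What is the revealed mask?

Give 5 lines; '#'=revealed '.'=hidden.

Answer: .....
.....
##.##
#####
#####

Derivation:
Click 1 (2,4) count=1: revealed 1 new [(2,4)] -> total=1
Click 2 (4,2) count=0: revealed 13 new [(2,0) (2,1) (2,3) (3,0) (3,1) (3,2) (3,3) (3,4) (4,0) (4,1) (4,2) (4,3) (4,4)] -> total=14
Click 3 (3,2) count=1: revealed 0 new [(none)] -> total=14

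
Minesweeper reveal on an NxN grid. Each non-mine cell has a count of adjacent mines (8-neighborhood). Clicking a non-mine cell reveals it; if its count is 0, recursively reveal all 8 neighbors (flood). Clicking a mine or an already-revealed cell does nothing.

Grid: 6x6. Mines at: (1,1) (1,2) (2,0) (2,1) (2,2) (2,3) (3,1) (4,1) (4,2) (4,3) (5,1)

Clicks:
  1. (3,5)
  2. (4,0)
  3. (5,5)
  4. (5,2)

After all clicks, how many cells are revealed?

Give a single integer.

Click 1 (3,5) count=0: revealed 14 new [(0,3) (0,4) (0,5) (1,3) (1,4) (1,5) (2,4) (2,5) (3,4) (3,5) (4,4) (4,5) (5,4) (5,5)] -> total=14
Click 2 (4,0) count=3: revealed 1 new [(4,0)] -> total=15
Click 3 (5,5) count=0: revealed 0 new [(none)] -> total=15
Click 4 (5,2) count=4: revealed 1 new [(5,2)] -> total=16

Answer: 16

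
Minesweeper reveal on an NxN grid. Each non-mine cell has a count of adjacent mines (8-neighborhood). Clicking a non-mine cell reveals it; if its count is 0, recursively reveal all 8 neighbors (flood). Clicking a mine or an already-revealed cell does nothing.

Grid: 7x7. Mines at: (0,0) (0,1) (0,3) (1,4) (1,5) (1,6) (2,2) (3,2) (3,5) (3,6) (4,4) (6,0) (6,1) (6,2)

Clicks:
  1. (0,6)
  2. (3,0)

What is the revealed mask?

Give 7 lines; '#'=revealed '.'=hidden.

Answer: ......#
##.....
##.....
##.....
##.....
##.....
.......

Derivation:
Click 1 (0,6) count=2: revealed 1 new [(0,6)] -> total=1
Click 2 (3,0) count=0: revealed 10 new [(1,0) (1,1) (2,0) (2,1) (3,0) (3,1) (4,0) (4,1) (5,0) (5,1)] -> total=11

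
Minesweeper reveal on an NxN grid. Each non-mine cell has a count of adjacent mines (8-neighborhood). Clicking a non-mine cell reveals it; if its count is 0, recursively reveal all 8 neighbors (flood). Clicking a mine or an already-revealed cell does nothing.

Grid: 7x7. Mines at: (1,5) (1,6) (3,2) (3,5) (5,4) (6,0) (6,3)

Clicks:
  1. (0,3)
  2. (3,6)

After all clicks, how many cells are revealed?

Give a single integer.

Click 1 (0,3) count=0: revealed 21 new [(0,0) (0,1) (0,2) (0,3) (0,4) (1,0) (1,1) (1,2) (1,3) (1,4) (2,0) (2,1) (2,2) (2,3) (2,4) (3,0) (3,1) (4,0) (4,1) (5,0) (5,1)] -> total=21
Click 2 (3,6) count=1: revealed 1 new [(3,6)] -> total=22

Answer: 22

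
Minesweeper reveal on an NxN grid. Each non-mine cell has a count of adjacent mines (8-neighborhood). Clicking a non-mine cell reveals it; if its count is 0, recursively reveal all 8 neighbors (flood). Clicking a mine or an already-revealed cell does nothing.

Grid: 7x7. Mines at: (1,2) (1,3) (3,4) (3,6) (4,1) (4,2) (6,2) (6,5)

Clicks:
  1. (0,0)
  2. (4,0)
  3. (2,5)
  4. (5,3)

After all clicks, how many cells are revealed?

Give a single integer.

Answer: 11

Derivation:
Click 1 (0,0) count=0: revealed 8 new [(0,0) (0,1) (1,0) (1,1) (2,0) (2,1) (3,0) (3,1)] -> total=8
Click 2 (4,0) count=1: revealed 1 new [(4,0)] -> total=9
Click 3 (2,5) count=2: revealed 1 new [(2,5)] -> total=10
Click 4 (5,3) count=2: revealed 1 new [(5,3)] -> total=11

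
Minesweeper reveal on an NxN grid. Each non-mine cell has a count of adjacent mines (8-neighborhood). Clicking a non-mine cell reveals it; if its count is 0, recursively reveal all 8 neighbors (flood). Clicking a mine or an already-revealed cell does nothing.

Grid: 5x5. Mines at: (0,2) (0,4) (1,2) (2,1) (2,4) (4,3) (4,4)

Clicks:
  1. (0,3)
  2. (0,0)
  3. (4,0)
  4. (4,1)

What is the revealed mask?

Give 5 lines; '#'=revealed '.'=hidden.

Click 1 (0,3) count=3: revealed 1 new [(0,3)] -> total=1
Click 2 (0,0) count=0: revealed 4 new [(0,0) (0,1) (1,0) (1,1)] -> total=5
Click 3 (4,0) count=0: revealed 6 new [(3,0) (3,1) (3,2) (4,0) (4,1) (4,2)] -> total=11
Click 4 (4,1) count=0: revealed 0 new [(none)] -> total=11

Answer: ##.#.
##...
.....
###..
###..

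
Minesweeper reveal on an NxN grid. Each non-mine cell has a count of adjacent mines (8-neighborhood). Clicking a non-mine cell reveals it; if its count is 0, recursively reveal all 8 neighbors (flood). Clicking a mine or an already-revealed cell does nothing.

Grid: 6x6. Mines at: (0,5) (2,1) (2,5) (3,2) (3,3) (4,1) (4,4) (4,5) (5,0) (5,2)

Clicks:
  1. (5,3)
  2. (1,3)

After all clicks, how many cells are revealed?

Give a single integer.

Click 1 (5,3) count=2: revealed 1 new [(5,3)] -> total=1
Click 2 (1,3) count=0: revealed 13 new [(0,0) (0,1) (0,2) (0,3) (0,4) (1,0) (1,1) (1,2) (1,3) (1,4) (2,2) (2,3) (2,4)] -> total=14

Answer: 14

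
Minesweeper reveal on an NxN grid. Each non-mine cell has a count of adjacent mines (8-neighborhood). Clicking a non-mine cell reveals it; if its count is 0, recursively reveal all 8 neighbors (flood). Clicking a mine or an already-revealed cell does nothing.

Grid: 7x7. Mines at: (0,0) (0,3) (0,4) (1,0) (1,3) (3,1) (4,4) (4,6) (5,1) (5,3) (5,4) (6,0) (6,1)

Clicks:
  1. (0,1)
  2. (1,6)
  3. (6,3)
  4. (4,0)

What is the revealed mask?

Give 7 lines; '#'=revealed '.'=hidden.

Answer: .#...##
....###
....###
....###
#......
.......
...#...

Derivation:
Click 1 (0,1) count=2: revealed 1 new [(0,1)] -> total=1
Click 2 (1,6) count=0: revealed 11 new [(0,5) (0,6) (1,4) (1,5) (1,6) (2,4) (2,5) (2,6) (3,4) (3,5) (3,6)] -> total=12
Click 3 (6,3) count=2: revealed 1 new [(6,3)] -> total=13
Click 4 (4,0) count=2: revealed 1 new [(4,0)] -> total=14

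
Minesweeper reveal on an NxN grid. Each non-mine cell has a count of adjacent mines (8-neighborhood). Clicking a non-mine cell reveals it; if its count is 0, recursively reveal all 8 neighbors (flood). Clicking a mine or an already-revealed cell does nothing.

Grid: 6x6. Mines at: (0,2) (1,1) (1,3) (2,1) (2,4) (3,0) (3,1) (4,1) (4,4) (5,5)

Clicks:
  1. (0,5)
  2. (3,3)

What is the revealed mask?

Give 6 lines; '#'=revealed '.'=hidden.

Click 1 (0,5) count=0: revealed 4 new [(0,4) (0,5) (1,4) (1,5)] -> total=4
Click 2 (3,3) count=2: revealed 1 new [(3,3)] -> total=5

Answer: ....##
....##
......
...#..
......
......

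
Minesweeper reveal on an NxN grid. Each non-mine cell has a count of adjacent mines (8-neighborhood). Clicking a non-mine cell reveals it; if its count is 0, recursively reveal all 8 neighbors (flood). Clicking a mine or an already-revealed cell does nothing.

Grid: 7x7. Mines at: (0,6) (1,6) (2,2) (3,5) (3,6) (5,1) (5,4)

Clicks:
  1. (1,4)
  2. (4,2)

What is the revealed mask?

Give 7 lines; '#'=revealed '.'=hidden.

Click 1 (1,4) count=0: revealed 21 new [(0,0) (0,1) (0,2) (0,3) (0,4) (0,5) (1,0) (1,1) (1,2) (1,3) (1,4) (1,5) (2,0) (2,1) (2,3) (2,4) (2,5) (3,0) (3,1) (4,0) (4,1)] -> total=21
Click 2 (4,2) count=1: revealed 1 new [(4,2)] -> total=22

Answer: ######.
######.
##.###.
##.....
###....
.......
.......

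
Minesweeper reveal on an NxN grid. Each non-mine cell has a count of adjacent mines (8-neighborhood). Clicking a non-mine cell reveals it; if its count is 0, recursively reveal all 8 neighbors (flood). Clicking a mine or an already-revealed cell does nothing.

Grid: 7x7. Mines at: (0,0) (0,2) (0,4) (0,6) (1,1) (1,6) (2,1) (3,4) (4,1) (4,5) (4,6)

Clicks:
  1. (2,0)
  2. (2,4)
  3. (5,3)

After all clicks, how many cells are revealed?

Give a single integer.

Click 1 (2,0) count=2: revealed 1 new [(2,0)] -> total=1
Click 2 (2,4) count=1: revealed 1 new [(2,4)] -> total=2
Click 3 (5,3) count=0: revealed 17 new [(4,2) (4,3) (4,4) (5,0) (5,1) (5,2) (5,3) (5,4) (5,5) (5,6) (6,0) (6,1) (6,2) (6,3) (6,4) (6,5) (6,6)] -> total=19

Answer: 19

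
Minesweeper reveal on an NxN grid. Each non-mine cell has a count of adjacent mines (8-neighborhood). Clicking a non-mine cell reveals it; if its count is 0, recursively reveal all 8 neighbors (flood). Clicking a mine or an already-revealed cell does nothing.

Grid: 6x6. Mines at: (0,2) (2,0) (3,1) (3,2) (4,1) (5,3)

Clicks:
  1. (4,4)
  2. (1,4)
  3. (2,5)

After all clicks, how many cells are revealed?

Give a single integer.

Answer: 17

Derivation:
Click 1 (4,4) count=1: revealed 1 new [(4,4)] -> total=1
Click 2 (1,4) count=0: revealed 16 new [(0,3) (0,4) (0,5) (1,3) (1,4) (1,5) (2,3) (2,4) (2,5) (3,3) (3,4) (3,5) (4,3) (4,5) (5,4) (5,5)] -> total=17
Click 3 (2,5) count=0: revealed 0 new [(none)] -> total=17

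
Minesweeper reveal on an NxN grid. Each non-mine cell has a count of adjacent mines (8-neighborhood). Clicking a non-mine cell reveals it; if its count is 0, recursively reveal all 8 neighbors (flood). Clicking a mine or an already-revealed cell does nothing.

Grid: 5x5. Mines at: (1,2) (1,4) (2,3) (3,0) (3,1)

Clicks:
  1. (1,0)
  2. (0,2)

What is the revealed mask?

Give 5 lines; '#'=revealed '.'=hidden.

Click 1 (1,0) count=0: revealed 6 new [(0,0) (0,1) (1,0) (1,1) (2,0) (2,1)] -> total=6
Click 2 (0,2) count=1: revealed 1 new [(0,2)] -> total=7

Answer: ###..
##...
##...
.....
.....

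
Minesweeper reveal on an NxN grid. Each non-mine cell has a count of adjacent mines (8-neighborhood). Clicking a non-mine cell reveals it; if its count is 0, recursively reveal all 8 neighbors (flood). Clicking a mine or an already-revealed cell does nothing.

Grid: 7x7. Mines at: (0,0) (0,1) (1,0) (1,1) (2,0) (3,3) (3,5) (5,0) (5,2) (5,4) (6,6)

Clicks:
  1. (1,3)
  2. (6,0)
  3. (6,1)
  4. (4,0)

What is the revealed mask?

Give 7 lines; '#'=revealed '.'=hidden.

Click 1 (1,3) count=0: revealed 15 new [(0,2) (0,3) (0,4) (0,5) (0,6) (1,2) (1,3) (1,4) (1,5) (1,6) (2,2) (2,3) (2,4) (2,5) (2,6)] -> total=15
Click 2 (6,0) count=1: revealed 1 new [(6,0)] -> total=16
Click 3 (6,1) count=2: revealed 1 new [(6,1)] -> total=17
Click 4 (4,0) count=1: revealed 1 new [(4,0)] -> total=18

Answer: ..#####
..#####
..#####
.......
#......
.......
##.....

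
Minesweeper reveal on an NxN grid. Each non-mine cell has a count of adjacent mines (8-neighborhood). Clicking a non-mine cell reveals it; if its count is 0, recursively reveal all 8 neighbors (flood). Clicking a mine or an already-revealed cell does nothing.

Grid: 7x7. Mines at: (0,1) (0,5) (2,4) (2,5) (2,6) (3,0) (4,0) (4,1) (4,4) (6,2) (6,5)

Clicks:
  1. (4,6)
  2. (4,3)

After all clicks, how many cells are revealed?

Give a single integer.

Answer: 7

Derivation:
Click 1 (4,6) count=0: revealed 6 new [(3,5) (3,6) (4,5) (4,6) (5,5) (5,6)] -> total=6
Click 2 (4,3) count=1: revealed 1 new [(4,3)] -> total=7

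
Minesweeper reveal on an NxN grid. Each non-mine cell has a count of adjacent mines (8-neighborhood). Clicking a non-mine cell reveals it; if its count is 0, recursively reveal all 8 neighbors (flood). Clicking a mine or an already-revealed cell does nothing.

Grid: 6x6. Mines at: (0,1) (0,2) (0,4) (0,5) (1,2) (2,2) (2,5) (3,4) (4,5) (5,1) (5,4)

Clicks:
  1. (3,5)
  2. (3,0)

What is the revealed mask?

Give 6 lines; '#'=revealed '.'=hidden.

Click 1 (3,5) count=3: revealed 1 new [(3,5)] -> total=1
Click 2 (3,0) count=0: revealed 8 new [(1,0) (1,1) (2,0) (2,1) (3,0) (3,1) (4,0) (4,1)] -> total=9

Answer: ......
##....
##....
##...#
##....
......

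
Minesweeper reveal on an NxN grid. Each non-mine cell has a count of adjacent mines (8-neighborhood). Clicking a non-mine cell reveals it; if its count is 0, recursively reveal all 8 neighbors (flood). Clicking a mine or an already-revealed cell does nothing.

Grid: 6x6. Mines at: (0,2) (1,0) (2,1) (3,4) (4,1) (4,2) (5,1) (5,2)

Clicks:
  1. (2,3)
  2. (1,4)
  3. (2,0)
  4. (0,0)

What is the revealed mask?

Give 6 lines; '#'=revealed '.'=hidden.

Click 1 (2,3) count=1: revealed 1 new [(2,3)] -> total=1
Click 2 (1,4) count=0: revealed 8 new [(0,3) (0,4) (0,5) (1,3) (1,4) (1,5) (2,4) (2,5)] -> total=9
Click 3 (2,0) count=2: revealed 1 new [(2,0)] -> total=10
Click 4 (0,0) count=1: revealed 1 new [(0,0)] -> total=11

Answer: #..###
...###
#..###
......
......
......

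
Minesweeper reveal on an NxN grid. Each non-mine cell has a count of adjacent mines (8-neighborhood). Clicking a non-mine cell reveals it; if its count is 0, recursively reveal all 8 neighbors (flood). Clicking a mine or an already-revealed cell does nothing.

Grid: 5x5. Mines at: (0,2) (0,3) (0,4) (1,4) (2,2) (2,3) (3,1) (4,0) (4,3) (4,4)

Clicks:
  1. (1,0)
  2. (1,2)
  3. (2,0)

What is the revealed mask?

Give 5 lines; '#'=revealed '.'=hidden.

Click 1 (1,0) count=0: revealed 6 new [(0,0) (0,1) (1,0) (1,1) (2,0) (2,1)] -> total=6
Click 2 (1,2) count=4: revealed 1 new [(1,2)] -> total=7
Click 3 (2,0) count=1: revealed 0 new [(none)] -> total=7

Answer: ##...
###..
##...
.....
.....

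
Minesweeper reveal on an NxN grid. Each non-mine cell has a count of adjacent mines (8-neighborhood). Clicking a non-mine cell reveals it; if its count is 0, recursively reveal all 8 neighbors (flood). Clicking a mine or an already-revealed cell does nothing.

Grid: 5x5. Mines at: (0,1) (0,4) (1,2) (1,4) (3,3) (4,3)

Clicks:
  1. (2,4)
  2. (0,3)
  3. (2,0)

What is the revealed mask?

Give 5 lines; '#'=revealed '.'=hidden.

Answer: ...#.
##...
###.#
###..
###..

Derivation:
Click 1 (2,4) count=2: revealed 1 new [(2,4)] -> total=1
Click 2 (0,3) count=3: revealed 1 new [(0,3)] -> total=2
Click 3 (2,0) count=0: revealed 11 new [(1,0) (1,1) (2,0) (2,1) (2,2) (3,0) (3,1) (3,2) (4,0) (4,1) (4,2)] -> total=13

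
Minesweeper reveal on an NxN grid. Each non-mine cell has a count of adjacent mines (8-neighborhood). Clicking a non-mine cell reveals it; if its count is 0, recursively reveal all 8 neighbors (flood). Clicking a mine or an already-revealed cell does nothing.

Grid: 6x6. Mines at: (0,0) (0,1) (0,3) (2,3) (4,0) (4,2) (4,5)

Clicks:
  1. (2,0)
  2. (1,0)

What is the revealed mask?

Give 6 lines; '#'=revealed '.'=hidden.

Click 1 (2,0) count=0: revealed 9 new [(1,0) (1,1) (1,2) (2,0) (2,1) (2,2) (3,0) (3,1) (3,2)] -> total=9
Click 2 (1,0) count=2: revealed 0 new [(none)] -> total=9

Answer: ......
###...
###...
###...
......
......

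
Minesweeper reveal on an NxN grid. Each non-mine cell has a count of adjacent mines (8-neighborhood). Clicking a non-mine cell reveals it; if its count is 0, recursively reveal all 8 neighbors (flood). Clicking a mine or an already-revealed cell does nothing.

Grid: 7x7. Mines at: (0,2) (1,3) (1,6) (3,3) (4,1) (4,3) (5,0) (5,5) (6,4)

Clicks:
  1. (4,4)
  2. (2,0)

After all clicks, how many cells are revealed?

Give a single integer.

Answer: 12

Derivation:
Click 1 (4,4) count=3: revealed 1 new [(4,4)] -> total=1
Click 2 (2,0) count=0: revealed 11 new [(0,0) (0,1) (1,0) (1,1) (1,2) (2,0) (2,1) (2,2) (3,0) (3,1) (3,2)] -> total=12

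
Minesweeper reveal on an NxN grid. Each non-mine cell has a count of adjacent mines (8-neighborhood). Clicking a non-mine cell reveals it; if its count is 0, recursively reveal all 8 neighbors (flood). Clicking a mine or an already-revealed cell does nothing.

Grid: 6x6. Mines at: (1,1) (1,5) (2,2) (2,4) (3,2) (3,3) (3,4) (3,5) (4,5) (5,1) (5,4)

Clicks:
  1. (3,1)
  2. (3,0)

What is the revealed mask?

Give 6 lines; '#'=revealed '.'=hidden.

Click 1 (3,1) count=2: revealed 1 new [(3,1)] -> total=1
Click 2 (3,0) count=0: revealed 5 new [(2,0) (2,1) (3,0) (4,0) (4,1)] -> total=6

Answer: ......
......
##....
##....
##....
......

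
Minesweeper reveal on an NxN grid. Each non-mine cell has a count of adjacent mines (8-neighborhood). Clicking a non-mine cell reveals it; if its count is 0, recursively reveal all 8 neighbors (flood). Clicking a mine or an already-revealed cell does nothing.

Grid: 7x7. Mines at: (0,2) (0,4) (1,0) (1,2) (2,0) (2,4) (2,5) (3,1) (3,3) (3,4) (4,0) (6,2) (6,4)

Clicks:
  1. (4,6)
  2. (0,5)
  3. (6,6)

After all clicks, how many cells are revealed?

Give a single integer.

Answer: 9

Derivation:
Click 1 (4,6) count=0: revealed 8 new [(3,5) (3,6) (4,5) (4,6) (5,5) (5,6) (6,5) (6,6)] -> total=8
Click 2 (0,5) count=1: revealed 1 new [(0,5)] -> total=9
Click 3 (6,6) count=0: revealed 0 new [(none)] -> total=9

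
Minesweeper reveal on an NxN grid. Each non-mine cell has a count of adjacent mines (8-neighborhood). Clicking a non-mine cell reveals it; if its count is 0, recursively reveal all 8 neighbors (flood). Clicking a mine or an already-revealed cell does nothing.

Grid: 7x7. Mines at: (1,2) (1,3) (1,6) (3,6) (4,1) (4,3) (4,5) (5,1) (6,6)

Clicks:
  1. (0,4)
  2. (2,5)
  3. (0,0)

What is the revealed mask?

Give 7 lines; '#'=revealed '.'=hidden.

Answer: ##..#..
##.....
##...#.
##.....
.......
.......
.......

Derivation:
Click 1 (0,4) count=1: revealed 1 new [(0,4)] -> total=1
Click 2 (2,5) count=2: revealed 1 new [(2,5)] -> total=2
Click 3 (0,0) count=0: revealed 8 new [(0,0) (0,1) (1,0) (1,1) (2,0) (2,1) (3,0) (3,1)] -> total=10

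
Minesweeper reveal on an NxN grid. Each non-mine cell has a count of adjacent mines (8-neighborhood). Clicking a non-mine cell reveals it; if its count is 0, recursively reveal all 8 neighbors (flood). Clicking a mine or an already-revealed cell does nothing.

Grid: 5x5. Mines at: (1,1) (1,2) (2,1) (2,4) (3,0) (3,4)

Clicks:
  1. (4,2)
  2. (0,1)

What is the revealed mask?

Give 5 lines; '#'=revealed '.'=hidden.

Click 1 (4,2) count=0: revealed 6 new [(3,1) (3,2) (3,3) (4,1) (4,2) (4,3)] -> total=6
Click 2 (0,1) count=2: revealed 1 new [(0,1)] -> total=7

Answer: .#...
.....
.....
.###.
.###.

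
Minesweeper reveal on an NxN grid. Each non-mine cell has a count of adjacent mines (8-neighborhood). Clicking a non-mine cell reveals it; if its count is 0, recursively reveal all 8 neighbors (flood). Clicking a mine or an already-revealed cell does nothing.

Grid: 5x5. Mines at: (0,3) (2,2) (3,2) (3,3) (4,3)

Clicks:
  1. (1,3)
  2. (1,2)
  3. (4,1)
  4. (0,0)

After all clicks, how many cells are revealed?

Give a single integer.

Answer: 13

Derivation:
Click 1 (1,3) count=2: revealed 1 new [(1,3)] -> total=1
Click 2 (1,2) count=2: revealed 1 new [(1,2)] -> total=2
Click 3 (4,1) count=1: revealed 1 new [(4,1)] -> total=3
Click 4 (0,0) count=0: revealed 10 new [(0,0) (0,1) (0,2) (1,0) (1,1) (2,0) (2,1) (3,0) (3,1) (4,0)] -> total=13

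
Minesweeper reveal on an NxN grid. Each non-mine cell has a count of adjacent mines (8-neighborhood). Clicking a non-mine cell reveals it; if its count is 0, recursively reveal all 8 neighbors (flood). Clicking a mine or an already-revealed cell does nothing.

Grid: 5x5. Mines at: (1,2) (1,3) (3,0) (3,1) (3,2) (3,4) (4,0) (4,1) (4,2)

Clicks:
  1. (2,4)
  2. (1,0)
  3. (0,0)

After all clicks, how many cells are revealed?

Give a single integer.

Answer: 7

Derivation:
Click 1 (2,4) count=2: revealed 1 new [(2,4)] -> total=1
Click 2 (1,0) count=0: revealed 6 new [(0,0) (0,1) (1,0) (1,1) (2,0) (2,1)] -> total=7
Click 3 (0,0) count=0: revealed 0 new [(none)] -> total=7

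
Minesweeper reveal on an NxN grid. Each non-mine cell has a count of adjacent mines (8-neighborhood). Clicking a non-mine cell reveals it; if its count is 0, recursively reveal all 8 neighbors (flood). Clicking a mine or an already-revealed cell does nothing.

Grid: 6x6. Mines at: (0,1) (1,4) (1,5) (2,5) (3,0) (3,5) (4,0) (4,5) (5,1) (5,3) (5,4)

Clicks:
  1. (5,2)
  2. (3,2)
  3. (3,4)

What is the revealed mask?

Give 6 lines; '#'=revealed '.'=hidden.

Answer: ......
.###..
.####.
.####.
.####.
..#...

Derivation:
Click 1 (5,2) count=2: revealed 1 new [(5,2)] -> total=1
Click 2 (3,2) count=0: revealed 15 new [(1,1) (1,2) (1,3) (2,1) (2,2) (2,3) (2,4) (3,1) (3,2) (3,3) (3,4) (4,1) (4,2) (4,3) (4,4)] -> total=16
Click 3 (3,4) count=3: revealed 0 new [(none)] -> total=16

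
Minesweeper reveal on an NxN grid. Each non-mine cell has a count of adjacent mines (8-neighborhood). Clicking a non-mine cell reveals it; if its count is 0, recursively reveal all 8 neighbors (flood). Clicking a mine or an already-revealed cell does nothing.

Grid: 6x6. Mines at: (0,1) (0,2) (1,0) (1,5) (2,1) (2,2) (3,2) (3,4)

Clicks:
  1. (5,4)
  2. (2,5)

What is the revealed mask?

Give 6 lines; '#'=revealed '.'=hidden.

Click 1 (5,4) count=0: revealed 14 new [(3,0) (3,1) (4,0) (4,1) (4,2) (4,3) (4,4) (4,5) (5,0) (5,1) (5,2) (5,3) (5,4) (5,5)] -> total=14
Click 2 (2,5) count=2: revealed 1 new [(2,5)] -> total=15

Answer: ......
......
.....#
##....
######
######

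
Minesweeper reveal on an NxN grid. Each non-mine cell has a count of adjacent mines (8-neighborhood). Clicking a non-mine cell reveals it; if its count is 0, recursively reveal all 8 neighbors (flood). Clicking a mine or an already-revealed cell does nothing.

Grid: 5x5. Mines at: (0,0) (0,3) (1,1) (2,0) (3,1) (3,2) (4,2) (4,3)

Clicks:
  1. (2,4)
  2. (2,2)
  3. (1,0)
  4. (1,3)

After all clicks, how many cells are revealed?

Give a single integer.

Click 1 (2,4) count=0: revealed 6 new [(1,3) (1,4) (2,3) (2,4) (3,3) (3,4)] -> total=6
Click 2 (2,2) count=3: revealed 1 new [(2,2)] -> total=7
Click 3 (1,0) count=3: revealed 1 new [(1,0)] -> total=8
Click 4 (1,3) count=1: revealed 0 new [(none)] -> total=8

Answer: 8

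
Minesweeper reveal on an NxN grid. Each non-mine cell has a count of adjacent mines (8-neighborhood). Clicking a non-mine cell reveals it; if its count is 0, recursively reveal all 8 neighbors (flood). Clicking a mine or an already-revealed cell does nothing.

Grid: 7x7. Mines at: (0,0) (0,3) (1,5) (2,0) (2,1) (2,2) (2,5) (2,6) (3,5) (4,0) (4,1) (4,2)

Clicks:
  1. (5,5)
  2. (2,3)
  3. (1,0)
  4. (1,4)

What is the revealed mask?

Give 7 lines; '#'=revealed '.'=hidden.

Click 1 (5,5) count=0: revealed 18 new [(4,3) (4,4) (4,5) (4,6) (5,0) (5,1) (5,2) (5,3) (5,4) (5,5) (5,6) (6,0) (6,1) (6,2) (6,3) (6,4) (6,5) (6,6)] -> total=18
Click 2 (2,3) count=1: revealed 1 new [(2,3)] -> total=19
Click 3 (1,0) count=3: revealed 1 new [(1,0)] -> total=20
Click 4 (1,4) count=3: revealed 1 new [(1,4)] -> total=21

Answer: .......
#...#..
...#...
.......
...####
#######
#######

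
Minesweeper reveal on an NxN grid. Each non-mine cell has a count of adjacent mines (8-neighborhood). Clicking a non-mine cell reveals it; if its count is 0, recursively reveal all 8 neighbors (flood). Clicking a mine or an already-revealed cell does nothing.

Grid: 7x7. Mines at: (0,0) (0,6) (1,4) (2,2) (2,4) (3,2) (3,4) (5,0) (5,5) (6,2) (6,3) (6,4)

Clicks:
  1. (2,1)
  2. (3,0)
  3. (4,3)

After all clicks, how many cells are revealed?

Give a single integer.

Click 1 (2,1) count=2: revealed 1 new [(2,1)] -> total=1
Click 2 (3,0) count=0: revealed 7 new [(1,0) (1,1) (2,0) (3,0) (3,1) (4,0) (4,1)] -> total=8
Click 3 (4,3) count=2: revealed 1 new [(4,3)] -> total=9

Answer: 9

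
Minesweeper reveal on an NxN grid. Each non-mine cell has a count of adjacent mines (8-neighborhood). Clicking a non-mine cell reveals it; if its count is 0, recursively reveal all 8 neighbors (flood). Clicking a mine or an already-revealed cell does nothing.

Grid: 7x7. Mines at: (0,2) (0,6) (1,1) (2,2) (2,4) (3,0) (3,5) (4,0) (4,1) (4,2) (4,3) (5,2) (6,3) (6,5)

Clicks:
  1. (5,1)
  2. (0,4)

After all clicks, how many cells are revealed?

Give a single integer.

Answer: 7

Derivation:
Click 1 (5,1) count=4: revealed 1 new [(5,1)] -> total=1
Click 2 (0,4) count=0: revealed 6 new [(0,3) (0,4) (0,5) (1,3) (1,4) (1,5)] -> total=7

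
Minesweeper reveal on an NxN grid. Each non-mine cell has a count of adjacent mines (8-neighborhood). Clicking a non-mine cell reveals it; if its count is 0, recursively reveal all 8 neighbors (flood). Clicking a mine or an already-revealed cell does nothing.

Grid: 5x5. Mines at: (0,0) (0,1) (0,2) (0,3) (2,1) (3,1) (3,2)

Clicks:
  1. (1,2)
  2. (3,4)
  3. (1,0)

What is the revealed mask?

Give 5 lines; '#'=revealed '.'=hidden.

Answer: .....
#.###
...##
...##
...##

Derivation:
Click 1 (1,2) count=4: revealed 1 new [(1,2)] -> total=1
Click 2 (3,4) count=0: revealed 8 new [(1,3) (1,4) (2,3) (2,4) (3,3) (3,4) (4,3) (4,4)] -> total=9
Click 3 (1,0) count=3: revealed 1 new [(1,0)] -> total=10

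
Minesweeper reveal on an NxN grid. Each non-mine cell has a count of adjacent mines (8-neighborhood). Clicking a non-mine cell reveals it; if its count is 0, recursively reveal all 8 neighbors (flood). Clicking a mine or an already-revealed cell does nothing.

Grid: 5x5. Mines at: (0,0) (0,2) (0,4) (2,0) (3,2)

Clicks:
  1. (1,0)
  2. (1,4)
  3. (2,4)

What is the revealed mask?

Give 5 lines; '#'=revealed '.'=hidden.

Click 1 (1,0) count=2: revealed 1 new [(1,0)] -> total=1
Click 2 (1,4) count=1: revealed 1 new [(1,4)] -> total=2
Click 3 (2,4) count=0: revealed 7 new [(1,3) (2,3) (2,4) (3,3) (3,4) (4,3) (4,4)] -> total=9

Answer: .....
#..##
...##
...##
...##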